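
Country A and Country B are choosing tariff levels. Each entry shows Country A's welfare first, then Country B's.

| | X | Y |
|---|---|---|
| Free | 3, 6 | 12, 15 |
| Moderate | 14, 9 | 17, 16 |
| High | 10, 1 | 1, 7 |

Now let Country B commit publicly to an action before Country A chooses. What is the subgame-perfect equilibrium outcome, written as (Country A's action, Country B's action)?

(Moderate, Y)

Country A best-responds to each possible Country B move:
- X: BR = Moderate, leader payoff 9.
- Y: BR = Moderate, leader payoff 16.
Among 9, 16, the best is 16 at Y. Subgame-perfect outcome: (Moderate, Y) with payoffs (17, 16).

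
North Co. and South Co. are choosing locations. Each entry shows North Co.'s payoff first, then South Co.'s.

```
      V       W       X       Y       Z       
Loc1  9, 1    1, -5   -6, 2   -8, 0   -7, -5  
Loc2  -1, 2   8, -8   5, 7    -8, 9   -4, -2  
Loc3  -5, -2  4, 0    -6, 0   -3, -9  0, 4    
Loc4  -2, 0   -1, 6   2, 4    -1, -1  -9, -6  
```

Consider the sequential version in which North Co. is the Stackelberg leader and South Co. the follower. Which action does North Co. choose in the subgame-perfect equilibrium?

Loc3

Work backward from South Co.'s decision.
- Loc1: BR = X, leader payoff -6.
- Loc2: BR = Y, leader payoff -8.
- Loc3: BR = Z, leader payoff 0.
- Loc4: BR = W, leader payoff -1.
Maximizing over -6, -8, 0, -1, North Co. chooses Loc3. Subgame-perfect outcome: (Loc3, Z) with payoffs (0, 4).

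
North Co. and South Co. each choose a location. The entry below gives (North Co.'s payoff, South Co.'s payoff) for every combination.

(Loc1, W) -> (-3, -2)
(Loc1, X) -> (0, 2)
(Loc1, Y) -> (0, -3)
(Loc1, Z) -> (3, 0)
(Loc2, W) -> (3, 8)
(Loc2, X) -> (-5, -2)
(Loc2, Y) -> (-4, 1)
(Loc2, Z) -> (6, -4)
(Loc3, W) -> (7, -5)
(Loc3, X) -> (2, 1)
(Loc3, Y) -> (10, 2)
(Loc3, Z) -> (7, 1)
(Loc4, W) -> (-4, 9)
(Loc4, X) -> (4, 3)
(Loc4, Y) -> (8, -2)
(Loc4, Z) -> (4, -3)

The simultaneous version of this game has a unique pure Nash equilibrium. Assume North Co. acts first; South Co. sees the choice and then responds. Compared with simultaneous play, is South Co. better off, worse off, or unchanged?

Backward induction with North Co. moving first.
- Loc1: South Co. compares -2, 2, -3, 0 and picks X; North Co. would get 0.
- Loc2: South Co. compares 8, -2, 1, -4 and picks W; North Co. would get 3.
- Loc3: South Co. compares -5, 1, 2, 1 and picks Y; North Co. would get 10.
- Loc4: South Co. compares 9, 3, -2, -3 and picks W; North Co. would get -4.
North Co.'s induced payoffs are 0, 3, 10, -4, so North Co. commits to Loc3. Subgame-perfect outcome: (Loc3, Y) with payoffs (10, 2).
For the simultaneous game, intersect best replies.
North Co.'s best replies: W→Loc3; X→Loc4; Y→Loc3; Z→Loc3.
South Co.'s best replies: Loc1→X; Loc2→W; Loc3→Y; Loc4→W.
Only (Loc3, Y) has each player best-responding; Nash payoffs (10, 2).
South Co. earns 2 sequentially versus 2 at the Nash outcome: unchanged.

unchanged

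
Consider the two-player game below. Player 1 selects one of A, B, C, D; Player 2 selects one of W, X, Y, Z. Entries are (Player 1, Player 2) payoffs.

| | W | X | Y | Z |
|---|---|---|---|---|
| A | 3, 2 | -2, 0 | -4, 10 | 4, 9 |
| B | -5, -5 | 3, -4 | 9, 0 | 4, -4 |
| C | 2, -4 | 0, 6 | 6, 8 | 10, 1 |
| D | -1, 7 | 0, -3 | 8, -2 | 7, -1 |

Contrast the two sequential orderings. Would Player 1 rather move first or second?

If Player 1 leads: Player 2's best replies are A→Y, B→Y, C→Y, D→W; Player 1's induced payoffs -4, 9, 6, -1; outcome (B, Y), payoffs (9, 0).
If Player 2 leads: Player 1's best replies are W→A, X→B, Y→B, Z→C; Player 2's induced payoffs 2, -4, 0, 1; outcome (A, W), payoffs (3, 2).
Player 1 gets 9 moving first and 3 moving second, so Player 1 prefers to move first.

first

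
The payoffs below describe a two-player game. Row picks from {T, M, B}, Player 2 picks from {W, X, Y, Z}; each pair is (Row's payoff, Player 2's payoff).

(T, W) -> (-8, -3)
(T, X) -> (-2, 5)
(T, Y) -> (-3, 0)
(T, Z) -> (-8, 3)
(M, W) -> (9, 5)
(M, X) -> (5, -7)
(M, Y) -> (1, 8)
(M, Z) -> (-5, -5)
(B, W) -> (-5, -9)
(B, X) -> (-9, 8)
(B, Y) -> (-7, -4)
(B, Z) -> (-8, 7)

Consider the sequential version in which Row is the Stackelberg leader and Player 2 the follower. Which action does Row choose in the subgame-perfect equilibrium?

M

Solve by backward induction (Row leads).
- T: BR = X, leader payoff -2.
- M: BR = Y, leader payoff 1.
- B: BR = X, leader payoff -9.
Among -2, 1, -9, the best is 1 at M. Subgame-perfect outcome: (M, Y) with payoffs (1, 8).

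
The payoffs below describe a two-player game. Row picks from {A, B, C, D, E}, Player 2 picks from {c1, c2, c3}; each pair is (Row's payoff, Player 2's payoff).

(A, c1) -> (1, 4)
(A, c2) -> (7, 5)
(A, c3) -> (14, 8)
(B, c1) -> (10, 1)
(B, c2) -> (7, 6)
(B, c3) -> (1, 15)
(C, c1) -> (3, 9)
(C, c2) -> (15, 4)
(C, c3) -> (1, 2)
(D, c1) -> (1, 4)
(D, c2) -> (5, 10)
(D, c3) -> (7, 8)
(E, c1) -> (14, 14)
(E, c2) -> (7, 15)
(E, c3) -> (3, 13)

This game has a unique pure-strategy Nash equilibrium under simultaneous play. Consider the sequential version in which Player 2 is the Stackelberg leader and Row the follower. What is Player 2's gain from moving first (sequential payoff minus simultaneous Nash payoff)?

6

Solve by backward induction (Player 2 leads).
- c1: BR = E, leader payoff 14.
- c2: BR = C, leader payoff 4.
- c3: BR = A, leader payoff 8.
Player 2's induced payoffs are 14, 4, 8, so Player 2 commits to c1. Subgame-perfect outcome: (E, c1) with payoffs (14, 14).
Now find the simultaneous Nash equilibrium.
Row's best replies: c1→E; c2→C; c3→A.
Player 2's best replies: A→c3; B→c3; C→c1; D→c2; E→c2.
Only (A, c3) has each player best-responding; Nash payoffs (14, 8).
Player 2's commitment gain: 14 − 8 = 6.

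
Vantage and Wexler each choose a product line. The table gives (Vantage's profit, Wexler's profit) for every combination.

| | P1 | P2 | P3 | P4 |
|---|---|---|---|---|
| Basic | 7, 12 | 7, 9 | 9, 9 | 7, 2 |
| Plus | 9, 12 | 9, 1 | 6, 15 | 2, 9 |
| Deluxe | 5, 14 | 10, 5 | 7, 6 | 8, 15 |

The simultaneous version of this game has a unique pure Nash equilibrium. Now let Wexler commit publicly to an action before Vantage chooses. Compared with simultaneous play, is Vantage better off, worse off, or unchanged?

Backward induction with Wexler moving first.
- P1: BR = Plus, leader payoff 12.
- P2: BR = Deluxe, leader payoff 5.
- P3: BR = Basic, leader payoff 9.
- P4: BR = Deluxe, leader payoff 15.
Among 12, 5, 9, 15, the best is 15 at P4. Subgame-perfect outcome: (Deluxe, P4) with payoffs (8, 15).
Now find the simultaneous Nash equilibrium.
Vantage's best replies: P1→Plus; P2→Deluxe; P3→Basic; P4→Deluxe.
Wexler's best replies: Basic→P1; Plus→P3; Deluxe→P4.
Only (Deluxe, P4) has each player best-responding; Nash payoffs (8, 15).
Vantage earns 8 sequentially versus 8 at the Nash outcome: unchanged.

unchanged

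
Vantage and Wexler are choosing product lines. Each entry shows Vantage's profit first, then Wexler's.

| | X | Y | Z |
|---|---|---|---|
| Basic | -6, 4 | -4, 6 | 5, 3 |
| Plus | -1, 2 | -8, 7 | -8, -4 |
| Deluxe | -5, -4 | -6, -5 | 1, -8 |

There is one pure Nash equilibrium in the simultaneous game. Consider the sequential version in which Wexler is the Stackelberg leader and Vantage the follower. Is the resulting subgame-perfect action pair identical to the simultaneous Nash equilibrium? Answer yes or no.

yes

Solve by backward induction (Wexler leads).
- X: BR = Plus, leader payoff 2.
- Y: BR = Basic, leader payoff 6.
- Z: BR = Basic, leader payoff 3.
Among 2, 6, 3, the best is 6 at Y. Subgame-perfect outcome: (Basic, Y) with payoffs (-4, 6).
Under simultaneous play:
Vantage's best replies: X→Plus; Y→Basic; Z→Basic.
Wexler's best replies: Basic→Y; Plus→Y; Deluxe→X.
The unique mutual best reply is (Basic, Y), giving (-4, 6).
Sequential outcome (Basic, Y) coincides with the Nash profile (Basic, Y).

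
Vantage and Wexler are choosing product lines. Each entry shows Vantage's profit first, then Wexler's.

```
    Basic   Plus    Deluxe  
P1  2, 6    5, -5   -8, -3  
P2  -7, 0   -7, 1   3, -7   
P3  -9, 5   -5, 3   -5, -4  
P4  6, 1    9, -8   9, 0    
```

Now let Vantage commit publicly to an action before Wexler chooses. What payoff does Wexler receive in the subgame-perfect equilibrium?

1

Work backward from Wexler's decision.
- P1: BR = Basic, leader payoff 2.
- P2: BR = Plus, leader payoff -7.
- P3: BR = Basic, leader payoff -9.
- P4: BR = Basic, leader payoff 6.
Vantage's induced payoffs are 2, -7, -9, 6, so Vantage commits to P4. Subgame-perfect outcome: (P4, Basic) with payoffs (6, 1).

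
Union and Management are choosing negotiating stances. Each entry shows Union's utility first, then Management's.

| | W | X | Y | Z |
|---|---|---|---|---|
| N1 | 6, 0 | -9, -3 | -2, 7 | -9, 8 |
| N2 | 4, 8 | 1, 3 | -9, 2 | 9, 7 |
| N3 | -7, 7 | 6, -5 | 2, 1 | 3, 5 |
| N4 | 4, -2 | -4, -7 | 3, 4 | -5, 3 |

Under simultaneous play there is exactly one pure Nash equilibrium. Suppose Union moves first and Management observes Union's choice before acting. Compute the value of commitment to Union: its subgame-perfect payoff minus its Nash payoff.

Management best-responds to each possible Union move:
- N1: Management compares 0, -3, 7, 8 and picks Z; Union would get -9.
- N2: Management compares 8, 3, 2, 7 and picks W; Union would get 4.
- N3: Management compares 7, -5, 1, 5 and picks W; Union would get -7.
- N4: Management compares -2, -7, 4, 3 and picks Y; Union would get 3.
Maximizing over -9, 4, -7, 3, Union chooses N2. Subgame-perfect outcome: (N2, W) with payoffs (4, 8).
Now find the simultaneous Nash equilibrium.
Union's best replies: W→N1; X→N3; Y→N4; Z→N2.
Management's best replies: N1→Z; N2→W; N3→W; N4→Y.
Only (N4, Y) has each player best-responding; Nash payoffs (3, 4).
Union's commitment gain: 4 − 3 = 1.

1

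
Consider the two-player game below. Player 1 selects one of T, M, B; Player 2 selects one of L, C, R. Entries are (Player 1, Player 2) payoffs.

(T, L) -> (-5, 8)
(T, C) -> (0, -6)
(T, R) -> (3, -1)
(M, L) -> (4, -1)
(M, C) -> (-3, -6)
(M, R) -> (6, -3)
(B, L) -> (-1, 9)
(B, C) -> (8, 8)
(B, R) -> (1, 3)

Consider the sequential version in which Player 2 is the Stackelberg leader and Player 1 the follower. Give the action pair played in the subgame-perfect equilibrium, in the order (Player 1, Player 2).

(B, C)

Backward induction with Player 2 moving first.
- L: Player 1 compares -5, 4, -1 and picks M; Player 2 would get -1.
- C: Player 1 compares 0, -3, 8 and picks B; Player 2 would get 8.
- R: Player 1 compares 3, 6, 1 and picks M; Player 2 would get -3.
Among -1, 8, -3, the best is 8 at C. Subgame-perfect outcome: (B, C) with payoffs (8, 8).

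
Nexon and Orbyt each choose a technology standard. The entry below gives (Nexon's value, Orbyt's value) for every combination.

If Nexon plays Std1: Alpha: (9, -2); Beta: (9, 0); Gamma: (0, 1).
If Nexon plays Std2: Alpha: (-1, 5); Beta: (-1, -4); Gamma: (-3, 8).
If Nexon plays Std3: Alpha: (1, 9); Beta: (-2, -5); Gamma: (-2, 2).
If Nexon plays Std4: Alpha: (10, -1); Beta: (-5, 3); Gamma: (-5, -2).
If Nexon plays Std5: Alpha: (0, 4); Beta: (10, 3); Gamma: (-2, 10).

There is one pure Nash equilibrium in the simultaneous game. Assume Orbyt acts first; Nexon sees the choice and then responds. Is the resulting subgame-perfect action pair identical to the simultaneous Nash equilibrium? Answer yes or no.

no

Backward induction with Orbyt moving first.
- Alpha: Nexon compares 9, -1, 1, 10, 0 and picks Std4; Orbyt would get -1.
- Beta: Nexon compares 9, -1, -2, -5, 10 and picks Std5; Orbyt would get 3.
- Gamma: Nexon compares 0, -3, -2, -5, -2 and picks Std1; Orbyt would get 1.
Orbyt's induced payoffs are -1, 3, 1, so Orbyt commits to Beta. Subgame-perfect outcome: (Std5, Beta) with payoffs (10, 3).
Now find the simultaneous Nash equilibrium.
Nexon's best replies: Alpha→Std4; Beta→Std5; Gamma→Std1.
Orbyt's best replies: Std1→Gamma; Std2→Gamma; Std3→Alpha; Std4→Beta; Std5→Gamma.
The unique mutual best reply is (Std1, Gamma), giving (0, 1).
Sequential outcome (Std5, Beta) differs from the Nash profile (Std1, Gamma).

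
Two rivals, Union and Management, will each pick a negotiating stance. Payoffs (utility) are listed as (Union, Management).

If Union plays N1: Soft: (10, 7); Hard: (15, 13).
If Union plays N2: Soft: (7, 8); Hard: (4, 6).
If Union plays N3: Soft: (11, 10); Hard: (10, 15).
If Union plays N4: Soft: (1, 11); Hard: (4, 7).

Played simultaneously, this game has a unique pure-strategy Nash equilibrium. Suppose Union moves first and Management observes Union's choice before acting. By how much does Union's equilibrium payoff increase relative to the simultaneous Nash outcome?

0

Management best-responds to each possible Union move:
- N1 → Management plays Hard (best of 7, 13); Union gets 15.
- N2 → Management plays Soft (best of 8, 6); Union gets 7.
- N3 → Management plays Hard (best of 10, 15); Union gets 10.
- N4 → Management plays Soft (best of 11, 7); Union gets 1.
Union's induced payoffs are 15, 7, 10, 1, so Union commits to N1. Subgame-perfect outcome: (N1, Hard) with payoffs (15, 13).
Now find the simultaneous Nash equilibrium.
Union's best replies: Soft→N3; Hard→N1.
Management's best replies: N1→Hard; N2→Soft; N3→Hard; N4→Soft.
The unique mutual best reply is (N1, Hard), giving (15, 13).
Union's commitment gain: 15 − 15 = 0.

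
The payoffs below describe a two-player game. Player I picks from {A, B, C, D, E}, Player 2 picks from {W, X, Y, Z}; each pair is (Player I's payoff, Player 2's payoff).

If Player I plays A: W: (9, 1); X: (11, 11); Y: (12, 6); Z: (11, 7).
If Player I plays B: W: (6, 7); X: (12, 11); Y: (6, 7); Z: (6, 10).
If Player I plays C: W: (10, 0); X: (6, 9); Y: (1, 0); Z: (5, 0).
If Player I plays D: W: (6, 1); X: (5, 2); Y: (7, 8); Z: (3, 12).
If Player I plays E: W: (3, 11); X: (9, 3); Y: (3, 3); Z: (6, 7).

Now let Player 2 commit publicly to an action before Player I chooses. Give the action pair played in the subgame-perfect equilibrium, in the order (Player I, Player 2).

Backward induction with Player 2 moving first.
- W: BR = C, leader payoff 0.
- X: BR = B, leader payoff 11.
- Y: BR = A, leader payoff 6.
- Z: BR = A, leader payoff 7.
Among 0, 11, 6, 7, the best is 11 at X. Subgame-perfect outcome: (B, X) with payoffs (12, 11).

(B, X)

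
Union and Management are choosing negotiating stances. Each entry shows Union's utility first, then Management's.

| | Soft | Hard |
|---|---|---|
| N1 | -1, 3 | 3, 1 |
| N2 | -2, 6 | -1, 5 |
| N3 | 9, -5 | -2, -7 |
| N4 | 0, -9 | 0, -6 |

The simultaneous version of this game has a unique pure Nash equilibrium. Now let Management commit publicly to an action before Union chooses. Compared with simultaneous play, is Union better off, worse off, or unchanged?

worse off

Backward induction with Management moving first.
- Soft: BR = N3, leader payoff -5.
- Hard: BR = N1, leader payoff 1.
Maximizing over -5, 1, Management chooses Hard. Subgame-perfect outcome: (N1, Hard) with payoffs (3, 1).
Under simultaneous play:
Union's best replies: Soft→N3; Hard→N1.
Management's best replies: N1→Soft; N2→Soft; N3→Soft; N4→Hard.
Only (N3, Soft) has each player best-responding; Nash payoffs (9, -5).
Union earns 3 sequentially versus 9 at the Nash outcome: worse off.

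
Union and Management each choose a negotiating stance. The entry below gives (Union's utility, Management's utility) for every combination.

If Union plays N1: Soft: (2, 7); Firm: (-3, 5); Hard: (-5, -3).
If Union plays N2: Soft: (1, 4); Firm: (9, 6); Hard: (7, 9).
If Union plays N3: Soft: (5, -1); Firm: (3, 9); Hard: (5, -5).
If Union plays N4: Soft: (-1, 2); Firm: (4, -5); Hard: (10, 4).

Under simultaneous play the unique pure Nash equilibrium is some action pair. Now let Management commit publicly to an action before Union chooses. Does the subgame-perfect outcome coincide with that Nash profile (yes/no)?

Backward induction with Management moving first.
- Soft: BR = N3, leader payoff -1.
- Firm: BR = N2, leader payoff 6.
- Hard: BR = N4, leader payoff 4.
Among -1, 6, 4, the best is 6 at Firm. Subgame-perfect outcome: (N2, Firm) with payoffs (9, 6).
Under simultaneous play:
Union's best replies: Soft→N3; Firm→N2; Hard→N4.
Management's best replies: N1→Soft; N2→Hard; N3→Firm; N4→Hard.
Only (N4, Hard) has each player best-responding; Nash payoffs (10, 4).
Sequential outcome (N2, Firm) differs from the Nash profile (N4, Hard).

no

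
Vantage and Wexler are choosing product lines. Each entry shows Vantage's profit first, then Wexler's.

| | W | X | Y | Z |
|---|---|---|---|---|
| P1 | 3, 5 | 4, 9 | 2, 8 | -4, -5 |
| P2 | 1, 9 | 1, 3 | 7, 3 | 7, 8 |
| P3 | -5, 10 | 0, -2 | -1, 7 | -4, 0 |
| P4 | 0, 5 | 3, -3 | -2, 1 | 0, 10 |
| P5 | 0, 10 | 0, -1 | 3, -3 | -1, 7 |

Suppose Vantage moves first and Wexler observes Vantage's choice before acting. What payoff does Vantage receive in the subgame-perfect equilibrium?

Solve by backward induction (Vantage leads).
- P1 → Wexler plays X (best of 5, 9, 8, -5); Vantage gets 4.
- P2 → Wexler plays W (best of 9, 3, 3, 8); Vantage gets 1.
- P3 → Wexler plays W (best of 10, -2, 7, 0); Vantage gets -5.
- P4 → Wexler plays Z (best of 5, -3, 1, 10); Vantage gets 0.
- P5 → Wexler plays W (best of 10, -1, -3, 7); Vantage gets 0.
Among 4, 1, -5, 0, 0, the best is 4 at P1. Subgame-perfect outcome: (P1, X) with payoffs (4, 9).

4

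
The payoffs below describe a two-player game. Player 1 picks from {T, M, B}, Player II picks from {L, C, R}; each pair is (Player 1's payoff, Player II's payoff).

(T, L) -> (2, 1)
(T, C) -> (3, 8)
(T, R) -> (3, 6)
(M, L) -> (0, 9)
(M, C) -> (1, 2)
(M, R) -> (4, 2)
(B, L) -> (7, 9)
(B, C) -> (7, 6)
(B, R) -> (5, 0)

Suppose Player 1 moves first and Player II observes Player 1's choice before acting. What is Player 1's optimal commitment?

Player II best-responds to each possible Player 1 move:
- T: BR = C, leader payoff 3.
- M: BR = L, leader payoff 0.
- B: BR = L, leader payoff 7.
Maximizing over 3, 0, 7, Player 1 chooses B. Subgame-perfect outcome: (B, L) with payoffs (7, 9).

B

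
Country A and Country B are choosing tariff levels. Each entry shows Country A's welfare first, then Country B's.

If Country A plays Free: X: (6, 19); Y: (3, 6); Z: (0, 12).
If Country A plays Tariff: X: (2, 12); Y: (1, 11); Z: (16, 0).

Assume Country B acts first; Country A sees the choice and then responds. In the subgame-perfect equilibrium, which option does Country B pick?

X

Work backward from Country A's decision.
- X: Country A compares 6, 2 and picks Free; Country B would get 19.
- Y: Country A compares 3, 1 and picks Free; Country B would get 6.
- Z: Country A compares 0, 16 and picks Tariff; Country B would get 0.
Maximizing over 19, 6, 0, Country B chooses X. Subgame-perfect outcome: (Free, X) with payoffs (6, 19).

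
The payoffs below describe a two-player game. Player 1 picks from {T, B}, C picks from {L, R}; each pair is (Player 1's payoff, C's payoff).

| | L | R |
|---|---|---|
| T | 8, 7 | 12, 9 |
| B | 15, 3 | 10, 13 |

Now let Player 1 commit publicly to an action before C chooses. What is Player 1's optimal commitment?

Work backward from C's decision.
- T → C plays R (best of 7, 9); Player 1 gets 12.
- B → C plays R (best of 3, 13); Player 1 gets 10.
Maximizing over 12, 10, Player 1 chooses T. Subgame-perfect outcome: (T, R) with payoffs (12, 9).

T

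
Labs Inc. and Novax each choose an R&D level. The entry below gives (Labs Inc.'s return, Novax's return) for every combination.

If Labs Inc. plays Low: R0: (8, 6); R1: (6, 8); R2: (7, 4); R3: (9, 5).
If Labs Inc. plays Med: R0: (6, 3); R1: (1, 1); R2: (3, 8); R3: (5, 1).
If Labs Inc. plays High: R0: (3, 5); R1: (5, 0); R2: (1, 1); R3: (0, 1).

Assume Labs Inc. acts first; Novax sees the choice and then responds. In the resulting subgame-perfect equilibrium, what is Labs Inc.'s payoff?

6

Backward induction with Labs Inc. moving first.
- Low: Novax compares 6, 8, 4, 5 and picks R1; Labs Inc. would get 6.
- Med: Novax compares 3, 1, 8, 1 and picks R2; Labs Inc. would get 3.
- High: Novax compares 5, 0, 1, 1 and picks R0; Labs Inc. would get 3.
Labs Inc.'s induced payoffs are 6, 3, 3, so Labs Inc. commits to Low. Subgame-perfect outcome: (Low, R1) with payoffs (6, 8).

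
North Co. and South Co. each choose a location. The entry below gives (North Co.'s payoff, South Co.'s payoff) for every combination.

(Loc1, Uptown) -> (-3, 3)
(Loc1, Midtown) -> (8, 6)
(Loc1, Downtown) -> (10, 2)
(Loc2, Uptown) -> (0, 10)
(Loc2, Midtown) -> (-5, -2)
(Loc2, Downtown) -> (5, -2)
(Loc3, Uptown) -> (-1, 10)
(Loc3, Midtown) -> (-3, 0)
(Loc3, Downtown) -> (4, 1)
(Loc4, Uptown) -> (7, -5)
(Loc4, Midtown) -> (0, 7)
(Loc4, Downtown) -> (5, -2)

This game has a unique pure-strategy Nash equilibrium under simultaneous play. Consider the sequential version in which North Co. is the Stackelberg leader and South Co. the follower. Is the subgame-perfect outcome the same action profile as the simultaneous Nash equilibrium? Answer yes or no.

yes

South Co. best-responds to each possible North Co. move:
- Loc1: South Co. compares 3, 6, 2 and picks Midtown; North Co. would get 8.
- Loc2: South Co. compares 10, -2, -2 and picks Uptown; North Co. would get 0.
- Loc3: South Co. compares 10, 0, 1 and picks Uptown; North Co. would get -1.
- Loc4: South Co. compares -5, 7, -2 and picks Midtown; North Co. would get 0.
North Co.'s induced payoffs are 8, 0, -1, 0, so North Co. commits to Loc1. Subgame-perfect outcome: (Loc1, Midtown) with payoffs (8, 6).
For the simultaneous game, intersect best replies.
North Co.'s best replies: Uptown→Loc4; Midtown→Loc1; Downtown→Loc1.
South Co.'s best replies: Loc1→Midtown; Loc2→Uptown; Loc3→Uptown; Loc4→Midtown.
Only (Loc1, Midtown) has each player best-responding; Nash payoffs (8, 6).
Sequential outcome (Loc1, Midtown) coincides with the Nash profile (Loc1, Midtown).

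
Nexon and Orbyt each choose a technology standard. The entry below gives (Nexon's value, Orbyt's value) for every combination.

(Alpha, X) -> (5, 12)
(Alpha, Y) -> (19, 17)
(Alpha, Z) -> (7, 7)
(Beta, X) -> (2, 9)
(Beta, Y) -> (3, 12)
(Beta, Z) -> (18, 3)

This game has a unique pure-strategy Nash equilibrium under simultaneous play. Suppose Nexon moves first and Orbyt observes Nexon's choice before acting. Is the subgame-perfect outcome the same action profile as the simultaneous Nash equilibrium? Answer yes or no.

Orbyt best-responds to each possible Nexon move:
- Alpha: Orbyt compares 12, 17, 7 and picks Y; Nexon would get 19.
- Beta: Orbyt compares 9, 12, 3 and picks Y; Nexon would get 3.
Maximizing over 19, 3, Nexon chooses Alpha. Subgame-perfect outcome: (Alpha, Y) with payoffs (19, 17).
Under simultaneous play:
Nexon's best replies: X→Alpha; Y→Alpha; Z→Beta.
Orbyt's best replies: Alpha→Y; Beta→Y.
Only (Alpha, Y) has each player best-responding; Nash payoffs (19, 17).
Sequential outcome (Alpha, Y) coincides with the Nash profile (Alpha, Y).

yes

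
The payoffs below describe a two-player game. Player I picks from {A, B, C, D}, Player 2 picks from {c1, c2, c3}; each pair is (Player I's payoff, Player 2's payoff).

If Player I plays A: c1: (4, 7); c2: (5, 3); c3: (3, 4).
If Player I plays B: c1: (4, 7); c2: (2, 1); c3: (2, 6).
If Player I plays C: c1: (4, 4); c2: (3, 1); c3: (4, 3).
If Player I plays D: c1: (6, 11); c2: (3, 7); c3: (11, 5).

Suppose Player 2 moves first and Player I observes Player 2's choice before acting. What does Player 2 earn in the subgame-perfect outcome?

Player I best-responds to each possible Player 2 move:
- c1: Player I compares 4, 4, 4, 6 and picks D; Player 2 would get 11.
- c2: Player I compares 5, 2, 3, 3 and picks A; Player 2 would get 3.
- c3: Player I compares 3, 2, 4, 11 and picks D; Player 2 would get 5.
Player 2's induced payoffs are 11, 3, 5, so Player 2 commits to c1. Subgame-perfect outcome: (D, c1) with payoffs (6, 11).

11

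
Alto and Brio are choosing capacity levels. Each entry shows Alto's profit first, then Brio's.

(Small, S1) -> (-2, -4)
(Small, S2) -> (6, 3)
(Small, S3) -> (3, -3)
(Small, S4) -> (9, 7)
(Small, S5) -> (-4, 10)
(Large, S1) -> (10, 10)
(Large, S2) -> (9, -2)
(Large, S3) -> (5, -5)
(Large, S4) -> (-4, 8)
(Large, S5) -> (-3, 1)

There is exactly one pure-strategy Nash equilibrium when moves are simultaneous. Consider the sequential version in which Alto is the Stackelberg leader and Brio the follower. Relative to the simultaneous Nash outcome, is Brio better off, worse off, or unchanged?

unchanged

Work backward from Brio's decision.
- Small → Brio plays S5 (best of -4, 3, -3, 7, 10); Alto gets -4.
- Large → Brio plays S1 (best of 10, -2, -5, 8, 1); Alto gets 10.
Among -4, 10, the best is 10 at Large. Subgame-perfect outcome: (Large, S1) with payoffs (10, 10).
Under simultaneous play:
Alto's best replies: S1→Large; S2→Large; S3→Large; S4→Small; S5→Large.
Brio's best replies: Small→S5; Large→S1.
Only (Large, S1) has each player best-responding; Nash payoffs (10, 10).
Brio earns 10 sequentially versus 10 at the Nash outcome: unchanged.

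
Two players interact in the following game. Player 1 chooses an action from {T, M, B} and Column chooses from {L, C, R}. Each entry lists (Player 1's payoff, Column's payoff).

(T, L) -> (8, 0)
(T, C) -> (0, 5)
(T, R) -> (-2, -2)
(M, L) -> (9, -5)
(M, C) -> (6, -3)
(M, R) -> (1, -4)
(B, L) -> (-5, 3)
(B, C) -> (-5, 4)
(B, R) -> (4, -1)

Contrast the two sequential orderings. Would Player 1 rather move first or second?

If Player 1 leads: Column's best replies are T→C, M→C, B→C; Player 1's induced payoffs 0, 6, -5; outcome (M, C), payoffs (6, -3).
If Column leads: Player 1's best replies are L→M, C→M, R→B; Column's induced payoffs -5, -3, -1; outcome (B, R), payoffs (4, -1).
Player 1 gets 6 moving first and 4 moving second, so Player 1 prefers to move first.

first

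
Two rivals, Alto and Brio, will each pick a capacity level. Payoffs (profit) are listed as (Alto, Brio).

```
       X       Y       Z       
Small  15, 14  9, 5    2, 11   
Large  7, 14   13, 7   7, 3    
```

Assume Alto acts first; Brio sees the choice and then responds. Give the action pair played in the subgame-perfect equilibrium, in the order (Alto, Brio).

(Small, X)

Solve by backward induction (Alto leads).
- Small: BR = X, leader payoff 15.
- Large: BR = X, leader payoff 7.
Alto's induced payoffs are 15, 7, so Alto commits to Small. Subgame-perfect outcome: (Small, X) with payoffs (15, 14).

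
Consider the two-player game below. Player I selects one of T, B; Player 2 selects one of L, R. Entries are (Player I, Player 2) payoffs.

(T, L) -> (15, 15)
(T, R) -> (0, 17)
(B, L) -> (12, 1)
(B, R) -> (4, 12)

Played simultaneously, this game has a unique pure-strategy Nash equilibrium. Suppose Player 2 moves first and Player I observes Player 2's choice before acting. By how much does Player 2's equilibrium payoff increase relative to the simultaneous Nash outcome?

3

Work backward from Player I's decision.
- L: BR = T, leader payoff 15.
- R: BR = B, leader payoff 12.
Among 15, 12, the best is 15 at L. Subgame-perfect outcome: (T, L) with payoffs (15, 15).
Now find the simultaneous Nash equilibrium.
Player I's best replies: L→T; R→B.
Player 2's best replies: T→R; B→R.
The unique mutual best reply is (B, R), giving (4, 12).
Player 2's commitment gain: 15 − 12 = 3.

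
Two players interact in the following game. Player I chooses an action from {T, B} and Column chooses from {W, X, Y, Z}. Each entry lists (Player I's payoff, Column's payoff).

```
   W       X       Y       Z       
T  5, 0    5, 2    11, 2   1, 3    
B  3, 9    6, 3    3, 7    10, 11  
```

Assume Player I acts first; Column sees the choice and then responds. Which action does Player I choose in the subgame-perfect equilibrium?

Solve by backward induction (Player I leads).
- T: Column compares 0, 2, 2, 3 and picks Z; Player I would get 1.
- B: Column compares 9, 3, 7, 11 and picks Z; Player I would get 10.
Among 1, 10, the best is 10 at B. Subgame-perfect outcome: (B, Z) with payoffs (10, 11).

B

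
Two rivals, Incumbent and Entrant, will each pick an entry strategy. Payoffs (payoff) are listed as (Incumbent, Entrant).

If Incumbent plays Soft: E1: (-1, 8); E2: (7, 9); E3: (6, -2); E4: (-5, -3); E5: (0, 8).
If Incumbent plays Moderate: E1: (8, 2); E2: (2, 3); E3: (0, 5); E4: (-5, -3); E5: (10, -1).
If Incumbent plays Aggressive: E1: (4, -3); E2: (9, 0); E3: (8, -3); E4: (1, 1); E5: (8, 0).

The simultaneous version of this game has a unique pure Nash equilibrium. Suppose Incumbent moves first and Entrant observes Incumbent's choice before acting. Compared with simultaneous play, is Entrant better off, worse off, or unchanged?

Backward induction with Incumbent moving first.
- Soft: BR = E2, leader payoff 7.
- Moderate: BR = E3, leader payoff 0.
- Aggressive: BR = E4, leader payoff 1.
Incumbent's induced payoffs are 7, 0, 1, so Incumbent commits to Soft. Subgame-perfect outcome: (Soft, E2) with payoffs (7, 9).
Under simultaneous play:
Incumbent's best replies: E1→Moderate; E2→Aggressive; E3→Aggressive; E4→Aggressive; E5→Moderate.
Entrant's best replies: Soft→E2; Moderate→E3; Aggressive→E4.
The unique mutual best reply is (Aggressive, E4), giving (1, 1).
Entrant earns 9 sequentially versus 1 at the Nash outcome: better off.

better off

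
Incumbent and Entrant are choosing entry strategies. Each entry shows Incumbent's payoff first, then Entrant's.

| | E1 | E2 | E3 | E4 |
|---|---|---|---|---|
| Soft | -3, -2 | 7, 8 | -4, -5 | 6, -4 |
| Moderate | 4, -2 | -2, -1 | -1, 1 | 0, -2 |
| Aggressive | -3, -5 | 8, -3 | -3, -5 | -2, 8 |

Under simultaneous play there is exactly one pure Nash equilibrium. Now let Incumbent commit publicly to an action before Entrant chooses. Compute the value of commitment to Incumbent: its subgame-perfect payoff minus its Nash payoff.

Work backward from Entrant's decision.
- Soft: Entrant compares -2, 8, -5, -4 and picks E2; Incumbent would get 7.
- Moderate: Entrant compares -2, -1, 1, -2 and picks E3; Incumbent would get -1.
- Aggressive: Entrant compares -5, -3, -5, 8 and picks E4; Incumbent would get -2.
Among 7, -1, -2, the best is 7 at Soft. Subgame-perfect outcome: (Soft, E2) with payoffs (7, 8).
Under simultaneous play:
Incumbent's best replies: E1→Moderate; E2→Aggressive; E3→Moderate; E4→Soft.
Entrant's best replies: Soft→E2; Moderate→E3; Aggressive→E4.
Only (Moderate, E3) has each player best-responding; Nash payoffs (-1, 1).
Incumbent's commitment gain: 7 − -1 = 8.

8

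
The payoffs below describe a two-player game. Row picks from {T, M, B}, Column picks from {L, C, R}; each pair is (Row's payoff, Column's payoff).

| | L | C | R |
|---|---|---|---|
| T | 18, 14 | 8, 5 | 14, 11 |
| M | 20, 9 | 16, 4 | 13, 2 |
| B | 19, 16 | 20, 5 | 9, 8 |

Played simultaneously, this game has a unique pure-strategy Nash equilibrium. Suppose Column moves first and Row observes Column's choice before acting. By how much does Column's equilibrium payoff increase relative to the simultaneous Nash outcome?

2

Row best-responds to each possible Column move:
- L → Row plays M (best of 18, 20, 19); Column gets 9.
- C → Row plays B (best of 8, 16, 20); Column gets 5.
- R → Row plays T (best of 14, 13, 9); Column gets 11.
Among 9, 5, 11, the best is 11 at R. Subgame-perfect outcome: (T, R) with payoffs (14, 11).
For the simultaneous game, intersect best replies.
Row's best replies: L→M; C→B; R→T.
Column's best replies: T→L; M→L; B→L.
The unique mutual best reply is (M, L), giving (20, 9).
Column's commitment gain: 11 − 9 = 2.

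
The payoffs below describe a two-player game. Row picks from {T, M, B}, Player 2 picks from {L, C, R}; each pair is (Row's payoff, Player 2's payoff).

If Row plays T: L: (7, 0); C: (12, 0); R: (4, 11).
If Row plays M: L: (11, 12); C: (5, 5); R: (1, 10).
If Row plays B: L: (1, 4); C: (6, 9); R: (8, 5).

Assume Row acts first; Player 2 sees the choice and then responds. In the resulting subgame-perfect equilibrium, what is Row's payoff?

Work backward from Player 2's decision.
- T: Player 2 compares 0, 0, 11 and picks R; Row would get 4.
- M: Player 2 compares 12, 5, 10 and picks L; Row would get 11.
- B: Player 2 compares 4, 9, 5 and picks C; Row would get 6.
Row's induced payoffs are 4, 11, 6, so Row commits to M. Subgame-perfect outcome: (M, L) with payoffs (11, 12).

11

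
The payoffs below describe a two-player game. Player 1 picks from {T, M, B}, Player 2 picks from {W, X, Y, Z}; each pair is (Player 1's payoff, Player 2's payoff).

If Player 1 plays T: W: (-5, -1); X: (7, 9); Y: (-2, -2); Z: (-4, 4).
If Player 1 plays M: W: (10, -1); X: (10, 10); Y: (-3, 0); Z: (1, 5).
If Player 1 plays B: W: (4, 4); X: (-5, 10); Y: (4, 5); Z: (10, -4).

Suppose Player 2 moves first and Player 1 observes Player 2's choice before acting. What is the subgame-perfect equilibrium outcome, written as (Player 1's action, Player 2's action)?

Solve by backward induction (Player 2 leads).
- W: BR = M, leader payoff -1.
- X: BR = M, leader payoff 10.
- Y: BR = B, leader payoff 5.
- Z: BR = B, leader payoff -4.
Player 2's induced payoffs are -1, 10, 5, -4, so Player 2 commits to X. Subgame-perfect outcome: (M, X) with payoffs (10, 10).

(M, X)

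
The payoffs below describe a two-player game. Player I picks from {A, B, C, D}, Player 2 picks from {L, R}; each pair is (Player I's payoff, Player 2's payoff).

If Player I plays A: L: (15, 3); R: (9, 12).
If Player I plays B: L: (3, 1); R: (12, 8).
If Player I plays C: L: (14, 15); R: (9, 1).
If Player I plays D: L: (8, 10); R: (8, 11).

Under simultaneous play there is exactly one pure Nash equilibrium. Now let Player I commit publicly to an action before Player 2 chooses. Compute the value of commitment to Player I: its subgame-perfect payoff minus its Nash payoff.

Work backward from Player 2's decision.
- A: Player 2 compares 3, 12 and picks R; Player I would get 9.
- B: Player 2 compares 1, 8 and picks R; Player I would get 12.
- C: Player 2 compares 15, 1 and picks L; Player I would get 14.
- D: Player 2 compares 10, 11 and picks R; Player I would get 8.
Among 9, 12, 14, 8, the best is 14 at C. Subgame-perfect outcome: (C, L) with payoffs (14, 15).
For the simultaneous game, intersect best replies.
Player I's best replies: L→A; R→B.
Player 2's best replies: A→R; B→R; C→L; D→R.
The unique mutual best reply is (B, R), giving (12, 8).
Player I's commitment gain: 14 − 12 = 2.

2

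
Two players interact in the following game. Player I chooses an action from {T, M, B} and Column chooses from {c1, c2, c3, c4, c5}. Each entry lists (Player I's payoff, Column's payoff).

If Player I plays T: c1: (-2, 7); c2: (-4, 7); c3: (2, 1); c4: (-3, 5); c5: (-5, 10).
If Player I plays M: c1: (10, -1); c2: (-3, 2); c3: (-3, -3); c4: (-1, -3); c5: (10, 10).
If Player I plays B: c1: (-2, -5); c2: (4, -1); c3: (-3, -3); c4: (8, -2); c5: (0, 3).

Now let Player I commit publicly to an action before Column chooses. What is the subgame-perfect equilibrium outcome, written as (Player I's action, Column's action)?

(M, c5)

Column best-responds to each possible Player I move:
- T: BR = c5, leader payoff -5.
- M: BR = c5, leader payoff 10.
- B: BR = c5, leader payoff 0.
Among -5, 10, 0, the best is 10 at M. Subgame-perfect outcome: (M, c5) with payoffs (10, 10).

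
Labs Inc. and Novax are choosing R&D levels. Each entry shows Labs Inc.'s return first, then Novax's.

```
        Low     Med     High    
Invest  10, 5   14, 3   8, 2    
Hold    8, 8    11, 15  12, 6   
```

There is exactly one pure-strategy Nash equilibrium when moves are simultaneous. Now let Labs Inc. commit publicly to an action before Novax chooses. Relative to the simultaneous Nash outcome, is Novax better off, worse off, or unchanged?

better off

Work backward from Novax's decision.
- Invest: Novax compares 5, 3, 2 and picks Low; Labs Inc. would get 10.
- Hold: Novax compares 8, 15, 6 and picks Med; Labs Inc. would get 11.
Labs Inc.'s induced payoffs are 10, 11, so Labs Inc. commits to Hold. Subgame-perfect outcome: (Hold, Med) with payoffs (11, 15).
Under simultaneous play:
Labs Inc.'s best replies: Low→Invest; Med→Invest; High→Hold.
Novax's best replies: Invest→Low; Hold→Med.
The unique mutual best reply is (Invest, Low), giving (10, 5).
Novax earns 15 sequentially versus 5 at the Nash outcome: better off.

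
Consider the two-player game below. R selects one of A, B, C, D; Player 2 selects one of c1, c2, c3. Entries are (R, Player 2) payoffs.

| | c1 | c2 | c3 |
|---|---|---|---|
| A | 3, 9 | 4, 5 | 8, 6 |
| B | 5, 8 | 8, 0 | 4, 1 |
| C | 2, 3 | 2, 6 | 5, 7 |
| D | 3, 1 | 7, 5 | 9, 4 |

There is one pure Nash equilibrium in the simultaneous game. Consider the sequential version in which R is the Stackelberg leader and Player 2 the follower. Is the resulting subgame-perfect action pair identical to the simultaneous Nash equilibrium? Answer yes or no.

no

Backward induction with R moving first.
- A: BR = c1, leader payoff 3.
- B: BR = c1, leader payoff 5.
- C: BR = c3, leader payoff 5.
- D: BR = c2, leader payoff 7.
Among 3, 5, 5, 7, the best is 7 at D. Subgame-perfect outcome: (D, c2) with payoffs (7, 5).
Under simultaneous play:
R's best replies: c1→B; c2→B; c3→D.
Player 2's best replies: A→c1; B→c1; C→c3; D→c2.
Only (B, c1) has each player best-responding; Nash payoffs (5, 8).
Sequential outcome (D, c2) differs from the Nash profile (B, c1).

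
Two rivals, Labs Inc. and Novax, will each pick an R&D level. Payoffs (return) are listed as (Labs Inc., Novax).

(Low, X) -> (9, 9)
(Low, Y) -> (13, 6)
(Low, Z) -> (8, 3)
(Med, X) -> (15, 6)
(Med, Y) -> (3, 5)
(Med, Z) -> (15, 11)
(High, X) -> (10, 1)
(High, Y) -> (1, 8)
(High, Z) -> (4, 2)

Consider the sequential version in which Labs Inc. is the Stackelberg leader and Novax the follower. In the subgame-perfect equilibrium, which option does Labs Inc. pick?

Med

Solve by backward induction (Labs Inc. leads).
- Low: Novax compares 9, 6, 3 and picks X; Labs Inc. would get 9.
- Med: Novax compares 6, 5, 11 and picks Z; Labs Inc. would get 15.
- High: Novax compares 1, 8, 2 and picks Y; Labs Inc. would get 1.
Maximizing over 9, 15, 1, Labs Inc. chooses Med. Subgame-perfect outcome: (Med, Z) with payoffs (15, 11).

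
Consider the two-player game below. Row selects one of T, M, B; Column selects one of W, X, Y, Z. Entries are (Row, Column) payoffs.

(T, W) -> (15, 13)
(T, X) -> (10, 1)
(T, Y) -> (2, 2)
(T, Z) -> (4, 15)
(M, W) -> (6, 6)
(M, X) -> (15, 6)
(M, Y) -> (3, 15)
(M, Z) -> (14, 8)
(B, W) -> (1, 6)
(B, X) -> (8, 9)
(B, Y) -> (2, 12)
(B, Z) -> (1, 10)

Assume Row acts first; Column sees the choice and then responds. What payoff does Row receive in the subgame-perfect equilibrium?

4

Backward induction with Row moving first.
- T: Column compares 13, 1, 2, 15 and picks Z; Row would get 4.
- M: Column compares 6, 6, 15, 8 and picks Y; Row would get 3.
- B: Column compares 6, 9, 12, 10 and picks Y; Row would get 2.
Among 4, 3, 2, the best is 4 at T. Subgame-perfect outcome: (T, Z) with payoffs (4, 15).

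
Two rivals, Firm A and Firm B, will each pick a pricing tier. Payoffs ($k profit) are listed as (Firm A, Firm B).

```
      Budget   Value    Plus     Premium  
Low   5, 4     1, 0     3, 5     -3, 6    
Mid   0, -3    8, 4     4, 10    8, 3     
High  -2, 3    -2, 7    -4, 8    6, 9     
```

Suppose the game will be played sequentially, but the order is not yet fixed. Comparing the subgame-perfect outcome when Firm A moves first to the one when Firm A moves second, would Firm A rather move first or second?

If Firm A leads: Firm B's best replies are Low→Premium, Mid→Plus, High→Premium; Firm A's induced payoffs -3, 4, 6; outcome (High, Premium), payoffs (6, 9).
If Firm B leads: Firm A's best replies are Budget→Low, Value→Mid, Plus→Mid, Premium→Mid; Firm B's induced payoffs 4, 4, 10, 3; outcome (Mid, Plus), payoffs (4, 10).
Firm A gets 6 moving first and 4 moving second, so Firm A prefers to move first.

first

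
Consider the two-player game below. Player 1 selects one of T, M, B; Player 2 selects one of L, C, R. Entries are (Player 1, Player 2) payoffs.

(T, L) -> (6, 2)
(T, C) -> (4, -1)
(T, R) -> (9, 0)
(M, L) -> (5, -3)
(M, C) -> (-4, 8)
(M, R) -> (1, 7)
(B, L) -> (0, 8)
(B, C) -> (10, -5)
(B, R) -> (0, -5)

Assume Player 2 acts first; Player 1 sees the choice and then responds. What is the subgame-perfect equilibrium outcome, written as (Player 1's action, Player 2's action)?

Work backward from Player 1's decision.
- L: Player 1 compares 6, 5, 0 and picks T; Player 2 would get 2.
- C: Player 1 compares 4, -4, 10 and picks B; Player 2 would get -5.
- R: Player 1 compares 9, 1, 0 and picks T; Player 2 would get 0.
Maximizing over 2, -5, 0, Player 2 chooses L. Subgame-perfect outcome: (T, L) with payoffs (6, 2).

(T, L)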